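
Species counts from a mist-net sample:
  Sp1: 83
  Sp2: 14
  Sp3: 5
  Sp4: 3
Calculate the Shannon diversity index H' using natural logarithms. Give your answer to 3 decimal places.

Total N = 83+14+5+3 = 105, so the proportions are 0.79048, 0.13333, 0.04762, 0.02857 (working shown to 5 dp, full precision carried).
Each pᵢ ln pᵢ term: 0.79048×(-0.23512)=-0.18586, 0.13333×(-2.01490)=-0.26865, 0.04762×(-3.04452)=-0.14498, 0.02857×(-3.55535)=-0.10158.
Sum = -0.70107, so H' = 0.701.

0.701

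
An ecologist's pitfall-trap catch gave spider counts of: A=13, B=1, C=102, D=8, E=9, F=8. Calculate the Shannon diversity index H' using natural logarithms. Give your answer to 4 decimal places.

0.9903

Total N = 13+1+102+8+9+8 = 141, so the proportions are 0.092199, 0.007092, 0.723404, 0.056738, 0.06383, 0.056738 (working shown to 6 dp, full precision carried).
Each pᵢ ln pᵢ term: 0.092199×(-2.383811)=-0.219784, 0.007092×(-4.948760)=-0.035098, 0.723404×(-0.323787)=-0.234229, 0.056738×(-2.869318)=-0.162798, 0.06383×(-2.751535)=-0.175630, 0.056738×(-2.869318)=-0.162798.
Sum = -0.990337, so H' = 0.9903.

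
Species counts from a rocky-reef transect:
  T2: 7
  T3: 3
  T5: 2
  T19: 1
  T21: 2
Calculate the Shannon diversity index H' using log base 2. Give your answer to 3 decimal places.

Total N = 7+3+2+1+2 = 15, so the proportions are 0.46667, 0.2, 0.13333, 0.06667, 0.13333 (working shown to 5 dp, full precision carried).
Each pᵢ log₂ pᵢ term: 0.46667×(-1.09954)=-0.51312, 0.2×(-2.32193)=-0.46439, 0.13333×(-2.90689)=-0.38759, 0.06667×(-3.90689)=-0.26046, 0.13333×(-2.90689)=-0.38759.
Sum = -2.01313, so H' = 2.013.

2.013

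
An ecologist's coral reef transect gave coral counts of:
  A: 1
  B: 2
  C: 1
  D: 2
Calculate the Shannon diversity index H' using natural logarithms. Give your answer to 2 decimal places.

Total N = 1+2+1+2 = 6, so the proportions are 0.1667, 0.3333, 0.1667, 0.3333 (working shown to 4 dp, full precision carried).
Each pᵢ ln pᵢ term: 0.1667×(-1.7918)=-0.2986, 0.3333×(-1.0986)=-0.3662, 0.1667×(-1.7918)=-0.2986, 0.3333×(-1.0986)=-0.3662.
Sum = -1.3297, so H' = 1.33.

1.33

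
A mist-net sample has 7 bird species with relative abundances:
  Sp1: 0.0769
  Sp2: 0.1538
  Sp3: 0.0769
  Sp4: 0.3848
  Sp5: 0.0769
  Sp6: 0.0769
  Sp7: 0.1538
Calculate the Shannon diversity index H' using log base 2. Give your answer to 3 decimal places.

2.499

Each pᵢ log₂ pᵢ term (working shown to 5 dp, full precision carried): 0.0769×(-3.70087)=-0.28460, 0.1538×(-2.70087)=-0.41539, 0.0769×(-3.70087)=-0.28460, 0.3848×(-1.37782)=-0.53018, 0.0769×(-3.70087)=-0.28460, 0.0769×(-3.70087)=-0.28460, 0.1538×(-2.70087)=-0.41539.
Sum = -2.49936, so H' = 2.499.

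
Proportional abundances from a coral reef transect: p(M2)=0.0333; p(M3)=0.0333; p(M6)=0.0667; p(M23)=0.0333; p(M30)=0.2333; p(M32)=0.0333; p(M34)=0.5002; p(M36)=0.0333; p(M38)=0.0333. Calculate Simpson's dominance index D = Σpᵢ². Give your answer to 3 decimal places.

0.316

D = 0.0333² + 0.0333² + 0.0667² + 0.0333² + 0.2333² + 0.0333² + 0.5002² + 0.0333² + 0.0333² = 0.00111 + 0.00111 + 0.00445 + 0.00111 + 0.05443 + 0.00111 + 0.25020 + 0.00111 + 0.00111 = 0.31573 (working shown to 5 dp, full precision carried).
To 3 decimal places, D = 0.316.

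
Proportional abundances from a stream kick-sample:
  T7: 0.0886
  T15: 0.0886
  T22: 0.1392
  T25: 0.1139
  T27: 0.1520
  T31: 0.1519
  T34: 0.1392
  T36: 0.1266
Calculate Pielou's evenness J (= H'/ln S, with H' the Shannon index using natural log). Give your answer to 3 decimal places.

H' = −Σ pᵢ ln pᵢ = −((-0.21473) + (-0.21473) + (-0.27448) + (-0.24744) + (-0.28635) + (-0.28626) + (-0.27448) + (-0.26165)) = 2.06012 (working shown to 5 dp, full precision carried).
With S = 8 species, ln S = 2.07944, so J = 2.06012/2.07944 = 0.99071, i.e. 0.991 to 3 decimal places.

0.991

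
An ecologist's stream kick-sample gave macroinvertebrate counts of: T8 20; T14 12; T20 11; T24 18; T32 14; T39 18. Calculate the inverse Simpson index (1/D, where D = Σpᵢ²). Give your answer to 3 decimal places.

5.732

Total N = 20+12+11+18+14+18 = 93, so the proportions are 0.2150538, 0.1290323, 0.1182796, 0.1935484, 0.1505376, 0.1935484 (working shown to 7 dp, full precision carried).
D = 0.2150538² + 0.1290323² + 0.1182796² + 0.1935484² + 0.1505376² + 0.1935484² = 0.0462481 + 0.0166493 + 0.0139901 + 0.0374610 + 0.0226616 + 0.0374610 = 0.1744710.
So 1/D = 5.73161, i.e. 5.732 to 3 decimal places.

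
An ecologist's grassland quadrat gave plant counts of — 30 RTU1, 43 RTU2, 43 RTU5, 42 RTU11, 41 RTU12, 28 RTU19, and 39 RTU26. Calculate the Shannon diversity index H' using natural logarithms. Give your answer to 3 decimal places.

1.933

Total N = 30+43+43+42+41+28+39 = 266, so the proportions are 0.11278, 0.16165, 0.16165, 0.15789, 0.15414, 0.10526, 0.14662 (working shown to 5 dp, full precision carried).
Each pᵢ ln pᵢ term: 0.11278×(-2.18230)=-0.24612, 0.16165×(-1.82230)=-0.29458, 0.16165×(-1.82230)=-0.29458, 0.15789×(-1.84583)=-0.29145, 0.15414×(-1.86992)=-0.28822, 0.10526×(-2.25129)=-0.23698, 0.14662×(-1.91993)=-0.28149.
Sum = -1.93343, so H' = 1.933.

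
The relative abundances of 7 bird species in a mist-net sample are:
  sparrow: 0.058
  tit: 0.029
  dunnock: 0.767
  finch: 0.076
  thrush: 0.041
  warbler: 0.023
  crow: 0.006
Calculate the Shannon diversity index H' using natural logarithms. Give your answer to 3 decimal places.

Each pᵢ ln pᵢ term (working shown to 5 dp, full precision carried): 0.058×(-2.84731)=-0.16514, 0.029×(-3.54046)=-0.10267, 0.767×(-0.26527)=-0.20346, 0.076×(-2.57702)=-0.19585, 0.041×(-3.19418)=-0.13096, 0.023×(-3.77226)=-0.08676, 0.006×(-5.11600)=-0.03070.
Sum = -0.91555, so H' = 0.916.

0.916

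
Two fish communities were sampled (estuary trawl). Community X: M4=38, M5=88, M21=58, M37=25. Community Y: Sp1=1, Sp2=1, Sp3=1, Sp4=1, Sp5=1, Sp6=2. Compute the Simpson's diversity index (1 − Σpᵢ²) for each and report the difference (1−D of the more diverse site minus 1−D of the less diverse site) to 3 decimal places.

0.118

Community X: N=209, proportions 0.18182, 0.42105, 0.27751, 0.11962, giving 1−D = 0.69834 (working shown to 5 dp, full precision carried).
Community Y: N=7, proportions 0.14286, 0.14286, 0.14286, 0.14286, 0.14286, 0.28571, giving 1−D = 0.81633.
Difference = |0.69834 − 0.81633| = 0.11799, i.e. 0.118 to 3 decimal places.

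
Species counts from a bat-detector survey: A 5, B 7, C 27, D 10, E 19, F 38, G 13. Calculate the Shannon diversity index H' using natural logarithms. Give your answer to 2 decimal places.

1.74

Total N = 5+7+27+10+19+38+13 = 119, so the proportions are 0.042, 0.0588, 0.2269, 0.084, 0.1597, 0.3193, 0.1092 (working shown to 4 dp, full precision carried).
Each pᵢ ln pᵢ term: 0.042×(-3.1697)=-0.1332, 0.0588×(-2.8332)=-0.1667, 0.2269×(-1.4833)=-0.3365, 0.084×(-2.4765)=-0.2081, 0.1597×(-1.8347)=-0.2929, 0.3193×(-1.1415)=-0.3645, 0.1092×(-2.2142)=-0.2419.
Sum = -1.7438, so H' = 1.74.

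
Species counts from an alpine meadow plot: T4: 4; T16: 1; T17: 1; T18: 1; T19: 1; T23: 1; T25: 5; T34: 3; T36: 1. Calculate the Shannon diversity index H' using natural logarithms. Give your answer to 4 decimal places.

1.9521

Total N = 4+1+1+1+1+1+5+3+1 = 18, so the proportions are 0.222222, 0.055556, 0.055556, 0.055556, 0.055556, 0.055556, 0.277778, 0.166667, 0.055556 (working shown to 6 dp, full precision carried).
Each pᵢ ln pᵢ term: 0.222222×(-1.504077)=-0.334239, 0.055556×(-2.890372)=-0.160576, 0.055556×(-2.890372)=-0.160576, 0.055556×(-2.890372)=-0.160576, 0.055556×(-2.890372)=-0.160576, 0.055556×(-2.890372)=-0.160576, 0.277778×(-1.280934)=-0.355815, 0.166667×(-1.791759)=-0.298627, 0.055556×(-2.890372)=-0.160576.
Sum = -1.952138, so H' = 1.9521.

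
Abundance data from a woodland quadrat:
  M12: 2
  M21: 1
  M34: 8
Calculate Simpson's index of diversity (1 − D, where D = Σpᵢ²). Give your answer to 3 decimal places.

0.430

Total N = 2+1+8 = 11, so the proportions are 0.18182, 0.09091, 0.72727 (working shown to 5 dp, full precision carried).
D = 0.18182² + 0.09091² + 0.72727² = 0.03306 + 0.00826 + 0.52893 = 0.57025.
So 1 − D = 0.42975, i.e. 0.430 to 3 decimal places.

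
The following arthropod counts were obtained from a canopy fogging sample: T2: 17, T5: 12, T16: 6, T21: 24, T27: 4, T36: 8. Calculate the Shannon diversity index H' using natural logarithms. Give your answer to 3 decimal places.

1.626

Total N = 17+12+6+24+4+8 = 71, so the proportions are 0.23944, 0.16901, 0.08451, 0.33803, 0.05634, 0.11268 (working shown to 5 dp, full precision carried).
Each pᵢ ln pᵢ term: 0.23944×(-1.42947)=-0.34227, 0.16901×(-1.77777)=-0.30047, 0.08451×(-2.47092)=-0.20881, 0.33803×(-1.08463)=-0.36663, 0.05634×(-2.87639)=-0.16205, 0.11268×(-2.18324)=-0.24600.
Sum = -1.62623, so H' = 1.626.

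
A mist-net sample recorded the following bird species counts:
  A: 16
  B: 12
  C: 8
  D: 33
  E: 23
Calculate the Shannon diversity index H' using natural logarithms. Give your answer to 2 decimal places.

1.50

Total N = 16+12+8+33+23 = 92, so the proportions are 0.1739, 0.1304, 0.087, 0.3587, 0.25 (working shown to 4 dp, full precision carried).
Each pᵢ ln pᵢ term: 0.1739×(-1.7492)=-0.3042, 0.1304×(-2.0369)=-0.2657, 0.087×(-2.4423)=-0.2124, 0.3587×(-1.0253)=-0.3678, 0.25×(-1.3863)=-0.3466.
Sum = -1.4966, so H' = 1.50.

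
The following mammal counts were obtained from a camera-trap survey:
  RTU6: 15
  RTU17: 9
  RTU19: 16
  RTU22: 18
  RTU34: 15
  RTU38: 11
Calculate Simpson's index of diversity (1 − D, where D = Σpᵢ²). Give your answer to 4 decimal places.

0.8254

Total N = 15+9+16+18+15+11 = 84, so the proportions are 0.178571, 0.107143, 0.190476, 0.214286, 0.178571, 0.130952 (working shown to 6 dp, full precision carried).
D = 0.178571² + 0.107143² + 0.190476² + 0.214286² + 0.178571² + 0.130952² = 0.031888 + 0.011480 + 0.036281 + 0.045918 + 0.031888 + 0.017149 = 0.174603.
So 1 − D = 0.825397, i.e. 0.8254 to 4 decimal places.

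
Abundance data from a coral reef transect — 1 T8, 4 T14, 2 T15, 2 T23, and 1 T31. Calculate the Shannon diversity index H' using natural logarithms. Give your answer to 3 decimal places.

Total N = 1+4+2+2+1 = 10, so the proportions are 0.1, 0.4, 0.2, 0.2, 0.1 (working shown to 5 dp, full precision carried).
Each pᵢ ln pᵢ term: 0.1×(-2.30259)=-0.23026, 0.4×(-0.91629)=-0.36652, 0.2×(-1.60944)=-0.32189, 0.2×(-1.60944)=-0.32189, 0.1×(-2.30259)=-0.23026.
Sum = -1.47081, so H' = 1.471.

1.471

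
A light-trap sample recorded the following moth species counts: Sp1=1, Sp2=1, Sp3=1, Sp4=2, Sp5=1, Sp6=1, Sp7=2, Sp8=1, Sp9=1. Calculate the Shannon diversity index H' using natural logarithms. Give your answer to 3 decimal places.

2.146

Total N = 1+1+1+2+1+1+2+1+1 = 11, so the proportions are 0.09091, 0.09091, 0.09091, 0.18182, 0.09091, 0.09091, 0.18182, 0.09091, 0.09091 (working shown to 5 dp, full precision carried).
Each pᵢ ln pᵢ term: 0.09091×(-2.39790)=-0.21799, 0.09091×(-2.39790)=-0.21799, 0.09091×(-2.39790)=-0.21799, 0.18182×(-1.70475)=-0.30995, 0.09091×(-2.39790)=-0.21799, 0.09091×(-2.39790)=-0.21799, 0.18182×(-1.70475)=-0.30995, 0.09091×(-2.39790)=-0.21799, 0.09091×(-2.39790)=-0.21799.
Sum = -2.14584, so H' = 2.146.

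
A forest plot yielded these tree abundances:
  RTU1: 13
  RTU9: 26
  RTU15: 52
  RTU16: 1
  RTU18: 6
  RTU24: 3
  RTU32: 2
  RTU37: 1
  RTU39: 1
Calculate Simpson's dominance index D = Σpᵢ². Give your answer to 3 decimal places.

Total N = 13+26+52+1+6+3+2+1+1 = 105, so the proportions are 0.12381, 0.24762, 0.49524, 0.00952, 0.05714, 0.02857, 0.01905, 0.00952, 0.00952 (working shown to 5 dp, full precision carried).
D = 0.12381² + 0.24762² + 0.49524² + 0.00952² + 0.05714² + 0.02857² + 0.01905² + 0.00952² + 0.00952² = 0.01533 + 0.06132 + 0.24526 + 0.00009 + 0.00327 + 0.00082 + 0.00036 + 0.00009 + 0.00009 = 0.32662.
To 3 decimal places, D = 0.327.

0.327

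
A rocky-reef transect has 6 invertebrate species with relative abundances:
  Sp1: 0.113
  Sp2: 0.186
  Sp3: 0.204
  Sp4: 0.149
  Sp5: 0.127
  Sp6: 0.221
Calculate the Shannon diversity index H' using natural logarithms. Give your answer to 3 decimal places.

Each pᵢ ln pᵢ term (working shown to 5 dp, full precision carried): 0.113×(-2.18037)=-0.24638, 0.186×(-1.68201)=-0.31285, 0.204×(-1.58964)=-0.32429, 0.149×(-1.90381)=-0.28367, 0.127×(-2.06357)=-0.26207, 0.221×(-1.50959)=-0.33362.
Sum = -1.76288, so H' = 1.763.

1.763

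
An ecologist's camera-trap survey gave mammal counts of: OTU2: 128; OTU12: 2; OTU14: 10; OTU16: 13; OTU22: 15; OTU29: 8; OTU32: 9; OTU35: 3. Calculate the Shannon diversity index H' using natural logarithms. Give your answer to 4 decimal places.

1.1984

Total N = 128+2+10+13+15+8+9+3 = 188, so the proportions are 0.680851, 0.010638, 0.053191, 0.069149, 0.079787, 0.042553, 0.047872, 0.015957 (working shown to 6 dp, full precision carried).
Each pᵢ ln pᵢ term: 0.680851×(-0.384412)=-0.261727, 0.010638×(-4.543295)=-0.048333, 0.053191×(-2.933857)=-0.156056, 0.069149×(-2.671493)=-0.184731, 0.079787×(-2.528392)=-0.201733, 0.042553×(-3.157000)=-0.134340, 0.047872×(-3.039217)=-0.145494, 0.015957×(-4.137830)=-0.066029.
Sum = -1.198445, so H' = 1.1984.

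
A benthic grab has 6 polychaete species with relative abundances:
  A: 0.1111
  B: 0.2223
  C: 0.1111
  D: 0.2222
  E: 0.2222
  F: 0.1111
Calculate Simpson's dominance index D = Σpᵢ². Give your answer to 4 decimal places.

D = 0.1111² + 0.2223² + 0.1111² + 0.2222² + 0.2222² + 0.1111² = 0.012343 + 0.049417 + 0.012343 + 0.049373 + 0.049373 + 0.012343 = 0.185193 (working shown to 6 dp, full precision carried).
To 4 decimal places, D = 0.1852.

0.1852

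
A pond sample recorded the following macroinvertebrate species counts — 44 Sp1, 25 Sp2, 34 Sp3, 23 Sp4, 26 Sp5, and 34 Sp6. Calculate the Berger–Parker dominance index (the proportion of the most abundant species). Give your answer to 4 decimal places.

0.2366

Total N = 44+25+34+23+26+34 = 186, so the proportions are 0.236559, 0.134409, 0.182796, 0.123656, 0.139785, 0.182796 (working shown to 6 dp, full precision carried).
The largest proportion is 0.236559, i.e. d = 0.2366 to 4 decimal places.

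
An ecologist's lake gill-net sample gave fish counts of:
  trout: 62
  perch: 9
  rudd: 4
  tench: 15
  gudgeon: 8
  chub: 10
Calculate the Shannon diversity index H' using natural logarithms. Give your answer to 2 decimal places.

1.34

Total N = 62+9+4+15+8+10 = 108, so the proportions are 0.5741, 0.0833, 0.037, 0.1389, 0.0741, 0.0926 (working shown to 4 dp, full precision carried).
Each pᵢ ln pᵢ term: 0.5741×(-0.5550)=-0.3186, 0.0833×(-2.4849)=-0.2071, 0.037×(-3.2958)=-0.1221, 0.1389×(-1.9741)=-0.2742, 0.0741×(-2.6027)=-0.1928, 0.0926×(-2.3795)=-0.2203.
Sum = -1.3351, so H' = 1.34.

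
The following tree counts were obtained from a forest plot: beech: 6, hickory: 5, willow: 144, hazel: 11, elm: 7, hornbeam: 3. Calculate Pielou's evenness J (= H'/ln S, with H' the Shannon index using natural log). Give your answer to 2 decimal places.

Total N = 6+5+144+11+7+3 = 176, so the proportions are 0.0341, 0.0284, 0.8182, 0.0625, 0.0398, 0.017 (working shown to 4 dp, full precision carried).
H' = −Σ pᵢ ln pᵢ = −((-0.1152) + (-0.1012) + (-0.1642) + (-0.1733) + (-0.1283) + (-0.0694)) = 0.7515.
With S = 6 species, ln S = 1.7918, so J = 0.7515/1.7918 = 0.4194, i.e. 0.42 to 2 decimal places.

0.42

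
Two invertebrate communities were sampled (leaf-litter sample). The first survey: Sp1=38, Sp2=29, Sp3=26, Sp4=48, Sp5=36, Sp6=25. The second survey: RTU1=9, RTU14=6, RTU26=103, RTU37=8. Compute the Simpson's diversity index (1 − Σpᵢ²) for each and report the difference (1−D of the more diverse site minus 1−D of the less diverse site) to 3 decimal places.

The first survey: N=202, proportions 0.18812, 0.14356, 0.12871, 0.23762, 0.17822, 0.12376, giving 1−D = 0.82389 (working shown to 5 dp, full precision carried).
The second survey: N=126, proportions 0.07143, 0.04762, 0.81746, 0.06349, giving 1−D = 0.32036.
Difference = |0.82389 − 0.32036| = 0.50353, i.e. 0.504 to 3 decimal places.

0.504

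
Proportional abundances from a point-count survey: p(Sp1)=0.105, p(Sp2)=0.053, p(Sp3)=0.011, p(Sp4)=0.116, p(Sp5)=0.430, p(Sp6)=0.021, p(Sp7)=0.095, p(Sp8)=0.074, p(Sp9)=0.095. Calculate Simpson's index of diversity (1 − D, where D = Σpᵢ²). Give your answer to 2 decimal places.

0.76

D = 0.105² + 0.053² + 0.011² + 0.116² + 0.43² + 0.021² + 0.095² + 0.074² + 0.095² = 0.0110 + 0.0028 + 0.0001 + 0.0135 + 0.1849 + 0.0004 + 0.0090 + 0.0055 + 0.0090 = 0.2363 (working shown to 4 dp, full precision carried).
So 1 − D = 0.7637, i.e. 0.76 to 2 decimal places.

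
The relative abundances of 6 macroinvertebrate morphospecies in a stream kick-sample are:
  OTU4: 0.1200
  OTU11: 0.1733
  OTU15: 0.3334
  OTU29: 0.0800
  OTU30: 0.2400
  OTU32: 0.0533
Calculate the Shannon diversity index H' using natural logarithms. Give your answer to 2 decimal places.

1.63

Each pᵢ ln pᵢ term (working shown to 4 dp, full precision carried): 0.12×(-2.1203)=-0.2544, 0.1733×(-1.7527)=-0.3037, 0.3334×(-1.0984)=-0.3662, 0.08×(-2.5257)=-0.2021, 0.24×(-1.4271)=-0.3425, 0.0533×(-2.9318)=-0.1563.
Sum = -1.6252, so H' = 1.63.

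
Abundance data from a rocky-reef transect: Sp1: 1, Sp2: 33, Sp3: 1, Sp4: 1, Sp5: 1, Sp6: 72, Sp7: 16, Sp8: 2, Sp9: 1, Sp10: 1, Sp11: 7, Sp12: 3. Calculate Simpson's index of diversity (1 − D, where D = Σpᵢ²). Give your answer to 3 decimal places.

0.659

Total N = 1+33+1+1+1+72+16+2+1+1+7+3 = 139, so the proportions are 0.00719, 0.23741, 0.00719, 0.00719, 0.00719, 0.51799, 0.11511, 0.01439, 0.00719, 0.00719, 0.05036, 0.02158 (working shown to 5 dp, full precision carried).
D = 0.00719² + 0.23741² + 0.00719² + 0.00719² + 0.00719² + 0.51799² + 0.11511² + 0.01439² + 0.00719² + 0.00719² + 0.05036² + 0.02158² = 0.00005 + 0.05636 + 0.00005 + 0.00005 + 0.00005 + 0.26831 + 0.01325 + 0.00021 + 0.00005 + 0.00005 + 0.00254 + 0.00047 = 0.34144.
So 1 − D = 0.65856, i.e. 0.659 to 3 decimal places.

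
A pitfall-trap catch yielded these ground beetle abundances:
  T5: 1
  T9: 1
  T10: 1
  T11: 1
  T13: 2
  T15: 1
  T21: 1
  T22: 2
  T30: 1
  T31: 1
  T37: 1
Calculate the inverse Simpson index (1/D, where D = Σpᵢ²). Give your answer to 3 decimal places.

9.941

Total N = 1+1+1+1+2+1+1+2+1+1+1 = 13, so the proportions are 0.0769231, 0.0769231, 0.0769231, 0.0769231, 0.1538462, 0.0769231, 0.0769231, 0.1538462, 0.0769231, 0.0769231, 0.0769231 (working shown to 7 dp, full precision carried).
D = 0.0769231² + 0.0769231² + 0.0769231² + 0.0769231² + 0.1538462² + 0.0769231² + 0.0769231² + 0.1538462² + 0.0769231² + 0.0769231² + 0.0769231² = 0.0059172 + 0.0059172 + 0.0059172 + 0.0059172 + 0.0236686 + 0.0059172 + 0.0059172 + 0.0236686 + 0.0059172 + 0.0059172 + 0.0059172 = 0.1005917.
So 1/D = 9.94118, i.e. 9.941 to 3 decimal places.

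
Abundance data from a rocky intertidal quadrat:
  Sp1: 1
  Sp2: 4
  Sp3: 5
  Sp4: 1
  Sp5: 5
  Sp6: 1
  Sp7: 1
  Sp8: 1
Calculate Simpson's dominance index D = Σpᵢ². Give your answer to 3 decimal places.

0.197

Total N = 1+4+5+1+5+1+1+1 = 19, so the proportions are 0.05263, 0.21053, 0.26316, 0.05263, 0.26316, 0.05263, 0.05263, 0.05263 (working shown to 5 dp, full precision carried).
D = 0.05263² + 0.21053² + 0.26316² + 0.05263² + 0.26316² + 0.05263² + 0.05263² + 0.05263² = 0.00277 + 0.04432 + 0.06925 + 0.00277 + 0.06925 + 0.00277 + 0.00277 + 0.00277 = 0.19668.
To 3 decimal places, D = 0.197.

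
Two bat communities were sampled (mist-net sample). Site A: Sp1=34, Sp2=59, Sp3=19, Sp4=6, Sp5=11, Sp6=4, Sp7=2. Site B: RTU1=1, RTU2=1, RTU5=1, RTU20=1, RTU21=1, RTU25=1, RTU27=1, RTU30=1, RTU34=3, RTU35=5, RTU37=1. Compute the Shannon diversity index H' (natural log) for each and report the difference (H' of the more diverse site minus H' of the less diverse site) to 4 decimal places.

Site A: N=135, proportions 0.2518519, 0.437037, 0.1407407, 0.0444444, 0.0814815, 0.0296296, 0.0148148, giving H' = 1.4943549 (working shown to 7 dp, full precision carried).
Site B: N=17, proportions 0.0588235, 0.0588235, 0.0588235, 0.0588235, 0.0588235, 0.0588235, 0.0588235, 0.0588235, 0.1764706, 0.2941176, 0.0588235, giving H' = 2.1659765.
Difference = |1.4943549 − 2.1659765| = 0.6716216, i.e. 0.6716 to 4 decimal places.

0.6716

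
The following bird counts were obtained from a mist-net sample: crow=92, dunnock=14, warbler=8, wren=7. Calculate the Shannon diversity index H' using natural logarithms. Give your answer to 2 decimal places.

Total N = 92+14+8+7 = 121, so the proportions are 0.7603, 0.1157, 0.0661, 0.0579 (working shown to 4 dp, full precision carried).
Each pᵢ ln pᵢ term: 0.7603×(-0.2740)=-0.2083, 0.1157×(-2.1567)=-0.2495, 0.0661×(-2.7163)=-0.1796, 0.0579×(-2.8499)=-0.1649.
Sum = -0.8023, so H' = 0.80.

0.80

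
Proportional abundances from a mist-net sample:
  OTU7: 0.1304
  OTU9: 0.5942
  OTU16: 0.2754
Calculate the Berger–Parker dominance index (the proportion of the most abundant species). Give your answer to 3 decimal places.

0.594

The largest proportion is 0.5942, i.e. d = 0.594 to 3 decimal places.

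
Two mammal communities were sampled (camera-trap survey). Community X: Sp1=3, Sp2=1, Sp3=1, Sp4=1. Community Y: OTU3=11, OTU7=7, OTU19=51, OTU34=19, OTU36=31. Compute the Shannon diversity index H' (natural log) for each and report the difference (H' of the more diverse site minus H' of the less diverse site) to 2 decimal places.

0.15

Community X: N=6, proportions 0.5, 0.166667, 0.166667, 0.166667, giving H' = 1.242453 (working shown to 6 dp, full precision carried).
Community Y: N=119, proportions 0.092437, 0.058824, 0.428571, 0.159664, 0.260504, giving H' = 1.393247.
Difference = |1.242453 − 1.393247| = 0.150794, i.e. 0.15 to 2 decimal places.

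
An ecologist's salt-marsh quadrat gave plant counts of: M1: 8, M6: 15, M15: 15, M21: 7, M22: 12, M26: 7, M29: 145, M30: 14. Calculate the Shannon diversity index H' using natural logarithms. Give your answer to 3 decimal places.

1.311

Total N = 8+15+15+7+12+7+145+14 = 223, so the proportions are 0.03587, 0.06726, 0.06726, 0.03139, 0.05381, 0.03139, 0.65022, 0.06278 (working shown to 5 dp, full precision carried).
Each pᵢ ln pᵢ term: 0.03587×(-3.32773)=-0.11938, 0.06726×(-2.69912)=-0.18156, 0.06726×(-2.69912)=-0.18156, 0.03139×(-3.46126)=-0.10865, 0.05381×(-2.92227)=-0.15725, 0.03139×(-3.46126)=-0.10865, 0.65022×(-0.43044)=-0.27988, 0.06278×(-2.76811)=-0.17378.
Sum = -1.31071, so H' = 1.311.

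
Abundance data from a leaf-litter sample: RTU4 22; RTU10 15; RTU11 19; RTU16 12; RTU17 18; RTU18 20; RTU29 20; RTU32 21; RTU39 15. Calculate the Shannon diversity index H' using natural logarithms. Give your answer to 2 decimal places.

Total N = 22+15+19+12+18+20+20+21+15 = 162, so the proportions are 0.1358, 0.0926, 0.1173, 0.0741, 0.1111, 0.1235, 0.1235, 0.1296, 0.0926 (working shown to 4 dp, full precision carried).
Each pᵢ ln pᵢ term: 0.1358×(-1.9966)=-0.2711, 0.0926×(-2.3795)=-0.2203, 0.1173×(-2.1432)=-0.2514, 0.0741×(-2.6027)=-0.1928, 0.1111×(-2.1972)=-0.2441, 0.1235×(-2.0919)=-0.2583, 0.1235×(-2.0919)=-0.2583, 0.1296×(-2.0431)=-0.2648, 0.0926×(-2.3795)=-0.2203.
Sum = -2.1814, so H' = 2.18.

2.18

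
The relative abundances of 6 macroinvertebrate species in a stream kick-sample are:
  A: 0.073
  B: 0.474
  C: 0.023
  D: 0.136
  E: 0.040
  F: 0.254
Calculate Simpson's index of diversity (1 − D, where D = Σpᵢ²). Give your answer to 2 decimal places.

D = 0.073² + 0.474² + 0.023² + 0.136² + 0.04² + 0.254² = 0.0053 + 0.2247 + 0.0005 + 0.0185 + 0.0016 + 0.0645 = 0.3151 (working shown to 4 dp, full precision carried).
So 1 − D = 0.6849, i.e. 0.68 to 2 decimal places.

0.68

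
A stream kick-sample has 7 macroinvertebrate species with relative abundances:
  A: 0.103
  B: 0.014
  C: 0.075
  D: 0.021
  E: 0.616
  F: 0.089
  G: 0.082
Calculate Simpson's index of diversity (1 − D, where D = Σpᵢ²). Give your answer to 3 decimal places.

D = 0.103² + 0.014² + 0.075² + 0.021² + 0.616² + 0.089² + 0.082² = 0.01061 + 0.00020 + 0.00562 + 0.00044 + 0.37946 + 0.00792 + 0.00672 = 0.41097 (working shown to 5 dp, full precision carried).
So 1 − D = 0.58903, i.e. 0.589 to 3 decimal places.

0.589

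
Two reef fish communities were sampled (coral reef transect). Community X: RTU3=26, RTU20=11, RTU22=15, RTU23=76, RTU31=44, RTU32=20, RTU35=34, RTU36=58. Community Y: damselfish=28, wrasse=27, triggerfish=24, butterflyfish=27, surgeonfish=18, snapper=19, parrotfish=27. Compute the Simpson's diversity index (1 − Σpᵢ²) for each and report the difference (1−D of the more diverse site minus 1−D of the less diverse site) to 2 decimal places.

0.02

Community X: N=284, proportions 0.0915, 0.0387, 0.0528, 0.2676, 0.1549, 0.0704, 0.1197, 0.2042, giving 1−D = 0.8307 (working shown to 4 dp, full precision carried).
Community Y: N=170, proportions 0.1647, 0.1588, 0.1412, 0.1588, 0.1059, 0.1118, 0.1588, giving 1−D = 0.8536.
Difference = |0.8307 − 0.8536| = 0.0229, i.e. 0.02 to 2 decimal places.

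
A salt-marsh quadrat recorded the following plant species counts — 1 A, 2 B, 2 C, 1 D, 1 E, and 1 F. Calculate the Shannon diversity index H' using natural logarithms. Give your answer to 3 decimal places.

1.733

Total N = 1+2+2+1+1+1 = 8, so the proportions are 0.125, 0.25, 0.25, 0.125, 0.125, 0.125 (working shown to 5 dp, full precision carried).
Each pᵢ ln pᵢ term: 0.125×(-2.07944)=-0.25993, 0.25×(-1.38629)=-0.34657, 0.25×(-1.38629)=-0.34657, 0.125×(-2.07944)=-0.25993, 0.125×(-2.07944)=-0.25993, 0.125×(-2.07944)=-0.25993.
Sum = -1.73287, so H' = 1.733.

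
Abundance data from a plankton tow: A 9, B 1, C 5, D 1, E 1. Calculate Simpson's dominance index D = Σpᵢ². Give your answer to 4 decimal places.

Total N = 9+1+5+1+1 = 17, so the proportions are 0.529412, 0.058824, 0.294118, 0.058824, 0.058824 (working shown to 6 dp, full precision carried).
D = 0.529412² + 0.058824² + 0.294118² + 0.058824² + 0.058824² = 0.280277 + 0.003460 + 0.086505 + 0.003460 + 0.003460 = 0.377163.
To 4 decimal places, D = 0.3772.

0.3772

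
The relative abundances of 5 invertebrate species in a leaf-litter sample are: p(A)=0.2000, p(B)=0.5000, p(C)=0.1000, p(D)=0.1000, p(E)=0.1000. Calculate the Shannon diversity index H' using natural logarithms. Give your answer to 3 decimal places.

Each pᵢ ln pᵢ term (working shown to 5 dp, full precision carried): 0.2×(-1.60944)=-0.32189, 0.5×(-0.69315)=-0.34657, 0.1×(-2.30259)=-0.23026, 0.1×(-2.30259)=-0.23026, 0.1×(-2.30259)=-0.23026.
Sum = -1.35924, so H' = 1.359.

1.359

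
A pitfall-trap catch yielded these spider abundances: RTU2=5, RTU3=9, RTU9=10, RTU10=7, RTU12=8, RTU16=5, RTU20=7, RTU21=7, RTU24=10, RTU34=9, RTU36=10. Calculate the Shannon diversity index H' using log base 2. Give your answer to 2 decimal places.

3.42

Total N = 5+9+10+7+8+5+7+7+10+9+10 = 87, so the proportions are 0.0575, 0.1034, 0.1149, 0.0805, 0.092, 0.0575, 0.0805, 0.0805, 0.1149, 0.1034, 0.1149 (working shown to 4 dp, full precision carried).
Each pᵢ log₂ pᵢ term: 0.0575×(-4.1210)=-0.2368, 0.1034×(-3.2730)=-0.3386, 0.1149×(-3.1210)=-0.3587, 0.0805×(-3.6356)=-0.2925, 0.092×(-3.4429)=-0.3166, 0.0575×(-4.1210)=-0.2368, 0.0805×(-3.6356)=-0.2925, 0.0805×(-3.6356)=-0.2925, 0.1149×(-3.1210)=-0.3587, 0.1034×(-3.2730)=-0.3386, 0.1149×(-3.1210)=-0.3587.
Sum = -3.4212, so H' = 3.42.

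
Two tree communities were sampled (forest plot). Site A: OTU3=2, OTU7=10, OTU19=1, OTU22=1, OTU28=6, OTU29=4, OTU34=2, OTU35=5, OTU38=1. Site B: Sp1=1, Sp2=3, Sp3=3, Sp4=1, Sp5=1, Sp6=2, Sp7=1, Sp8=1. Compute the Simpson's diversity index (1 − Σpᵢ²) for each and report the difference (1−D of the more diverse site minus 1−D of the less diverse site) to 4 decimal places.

0.0238

Site A: N=32, proportions 0.0625, 0.3125, 0.03125, 0.03125, 0.1875, 0.125, 0.0625, 0.15625, 0.03125, giving 1−D = 0.81640625 (working shown to 8 dp, full precision carried).
Site B: N=13, proportions 0.07692308, 0.23076923, 0.23076923, 0.07692308, 0.07692308, 0.15384615, 0.07692308, 0.07692308, giving 1−D = 0.84023669.
Difference = |0.81640625 − 0.84023669| = 0.02383044, i.e. 0.0238 to 4 decimal places.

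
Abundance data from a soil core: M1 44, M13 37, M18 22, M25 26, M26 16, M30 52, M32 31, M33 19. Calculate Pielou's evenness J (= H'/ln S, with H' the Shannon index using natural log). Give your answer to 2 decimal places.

Total N = 44+37+22+26+16+52+31+19 = 247, so the proportions are 0.1781, 0.1498, 0.0891, 0.1053, 0.0648, 0.2105, 0.1255, 0.0769 (working shown to 4 dp, full precision carried).
H' = −Σ pᵢ ln pᵢ = −((-0.3073) + (-0.2844) + (-0.2154) + (-0.2370) + (-0.1773) + (-0.3280) + (-0.2605) + (-0.1973)) = 2.0072.
With S = 8 species, ln S = 2.0794, so J = 2.0072/2.0794 = 0.9652, i.e. 0.97 to 2 decimal places.

0.97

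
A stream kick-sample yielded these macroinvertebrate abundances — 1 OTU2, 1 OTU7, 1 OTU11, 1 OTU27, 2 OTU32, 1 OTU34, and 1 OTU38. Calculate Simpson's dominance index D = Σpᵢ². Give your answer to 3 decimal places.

0.156

Total N = 1+1+1+1+2+1+1 = 8, so the proportions are 0.125, 0.125, 0.125, 0.125, 0.25, 0.125, 0.125 (working shown to 5 dp, full precision carried).
D = 0.125² + 0.125² + 0.125² + 0.125² + 0.25² + 0.125² + 0.125² = 0.01562 + 0.01562 + 0.01562 + 0.01562 + 0.06250 + 0.01562 + 0.01562 = 0.15625.
To 3 decimal places, D = 0.156.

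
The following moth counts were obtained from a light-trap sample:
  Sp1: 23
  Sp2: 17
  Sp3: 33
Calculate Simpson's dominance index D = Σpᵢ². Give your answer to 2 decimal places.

Total N = 23+17+33 = 73, so the proportions are 0.3151, 0.2329, 0.4521 (working shown to 4 dp, full precision carried).
D = 0.3151² + 0.2329² + 0.4521² = 0.0993 + 0.0542 + 0.2044 = 0.3579.
To 2 decimal places, D = 0.36.

0.36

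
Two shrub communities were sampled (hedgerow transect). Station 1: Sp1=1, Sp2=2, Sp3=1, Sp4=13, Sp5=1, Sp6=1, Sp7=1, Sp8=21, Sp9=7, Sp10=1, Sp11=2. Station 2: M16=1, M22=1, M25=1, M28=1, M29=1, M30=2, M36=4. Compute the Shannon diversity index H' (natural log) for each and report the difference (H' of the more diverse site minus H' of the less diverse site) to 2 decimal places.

Station 1: N=51, proportions 0.01961, 0.03922, 0.01961, 0.2549, 0.01961, 0.01961, 0.01961, 0.41176, 0.13725, 0.01961, 0.03922, giving H' = 1.70294 (working shown to 5 dp, full precision carried).
Station 2: N=11, proportions 0.09091, 0.09091, 0.09091, 0.09091, 0.09091, 0.18182, 0.36364, giving H' = 1.76776.
Difference = |1.70294 − 1.76776| = 0.06482, i.e. 0.06 to 2 decimal places.

0.06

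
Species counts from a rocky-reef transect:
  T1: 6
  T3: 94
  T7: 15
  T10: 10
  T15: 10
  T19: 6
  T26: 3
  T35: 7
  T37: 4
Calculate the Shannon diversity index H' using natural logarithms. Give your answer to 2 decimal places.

Total N = 6+94+15+10+10+6+3+7+4 = 155, so the proportions are 0.0387, 0.6065, 0.0968, 0.0645, 0.0645, 0.0387, 0.0194, 0.0452, 0.0258 (working shown to 4 dp, full precision carried).
Each pᵢ ln pᵢ term: 0.0387×(-3.2517)=-0.1259, 0.6065×(-0.5001)=-0.3033, 0.0968×(-2.3354)=-0.2260, 0.0645×(-2.7408)=-0.1768, 0.0645×(-2.7408)=-0.1768, 0.0387×(-3.2517)=-0.1259, 0.0194×(-3.9448)=-0.0764, 0.0452×(-3.0975)=-0.1399, 0.0258×(-3.6571)=-0.0944.
Sum = -1.4453, so H' = 1.45.

1.45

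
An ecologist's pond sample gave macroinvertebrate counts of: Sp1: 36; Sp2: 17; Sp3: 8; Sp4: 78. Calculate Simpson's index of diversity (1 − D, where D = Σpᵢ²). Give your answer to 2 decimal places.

Total N = 36+17+8+78 = 139, so the proportions are 0.259, 0.1223, 0.0576, 0.5612 (working shown to 4 dp, full precision carried).
D = 0.259² + 0.1223² + 0.0576² + 0.5612² = 0.0671 + 0.0150 + 0.0033 + 0.3149 = 0.4002.
So 1 − D = 0.5998, i.e. 0.60 to 2 decimal places.

0.60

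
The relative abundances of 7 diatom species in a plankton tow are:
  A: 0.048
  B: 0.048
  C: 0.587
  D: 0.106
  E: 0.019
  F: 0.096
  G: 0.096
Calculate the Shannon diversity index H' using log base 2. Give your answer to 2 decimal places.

1.97

Each pᵢ log₂ pᵢ term (working shown to 4 dp, full precision carried): 0.048×(-4.3808)=-0.2103, 0.048×(-4.3808)=-0.2103, 0.587×(-0.7686)=-0.4511, 0.106×(-3.2379)=-0.3432, 0.019×(-5.7179)=-0.1086, 0.096×(-3.3808)=-0.3246, 0.096×(-3.3808)=-0.3246.
Sum = -1.9727, so H' = 1.97.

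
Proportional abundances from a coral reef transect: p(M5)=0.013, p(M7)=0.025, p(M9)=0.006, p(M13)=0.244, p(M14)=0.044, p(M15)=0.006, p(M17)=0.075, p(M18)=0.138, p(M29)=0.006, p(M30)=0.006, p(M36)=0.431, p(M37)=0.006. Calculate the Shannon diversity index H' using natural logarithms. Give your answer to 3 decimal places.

1.614

Each pᵢ ln pᵢ term (working shown to 5 dp, full precision carried): 0.013×(-4.34281)=-0.05646, 0.025×(-3.68888)=-0.09222, 0.006×(-5.11600)=-0.03070, 0.244×(-1.41059)=-0.34418, 0.044×(-3.12357)=-0.13744, 0.006×(-5.11600)=-0.03070, 0.075×(-2.59027)=-0.19427, 0.138×(-1.98050)=-0.27331, 0.006×(-5.11600)=-0.03070, 0.006×(-5.11600)=-0.03070, 0.431×(-0.84165)=-0.36275, 0.006×(-5.11600)=-0.03070.
Sum = -1.61411, so H' = 1.614.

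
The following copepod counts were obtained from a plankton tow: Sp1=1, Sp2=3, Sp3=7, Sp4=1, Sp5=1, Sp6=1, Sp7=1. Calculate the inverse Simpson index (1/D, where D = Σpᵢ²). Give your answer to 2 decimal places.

3.57

Total N = 1+3+7+1+1+1+1 = 15, so the proportions are 0.066667, 0.2, 0.466667, 0.066667, 0.066667, 0.066667, 0.066667 (working shown to 6 dp, full precision carried).
D = 0.066667² + 0.2² + 0.466667² + 0.066667² + 0.066667² + 0.066667² + 0.066667² = 0.004444 + 0.040000 + 0.217778 + 0.004444 + 0.004444 + 0.004444 + 0.004444 = 0.280000.
So 1/D = 3.5714, i.e. 3.57 to 2 decimal places.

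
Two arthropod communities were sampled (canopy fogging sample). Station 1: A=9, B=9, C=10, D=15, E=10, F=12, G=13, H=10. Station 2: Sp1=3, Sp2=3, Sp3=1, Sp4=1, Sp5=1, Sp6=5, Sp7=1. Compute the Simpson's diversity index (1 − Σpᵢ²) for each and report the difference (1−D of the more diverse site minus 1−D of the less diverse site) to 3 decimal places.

0.080

Station 1: N=88, proportions 0.10227, 0.10227, 0.11364, 0.17045, 0.11364, 0.13636, 0.14773, 0.11364, giving 1−D = 0.87087 (working shown to 5 dp, full precision carried).
Station 2: N=15, proportions 0.2, 0.2, 0.06667, 0.06667, 0.06667, 0.33333, 0.06667, giving 1−D = 0.79111.
Difference = |0.87087 − 0.79111| = 0.07976, i.e. 0.080 to 3 decimal places.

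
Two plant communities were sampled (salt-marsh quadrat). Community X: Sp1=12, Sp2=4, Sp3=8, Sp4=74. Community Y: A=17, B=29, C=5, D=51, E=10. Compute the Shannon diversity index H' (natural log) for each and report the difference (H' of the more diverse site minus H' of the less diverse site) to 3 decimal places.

0.544

Community X: N=98, proportions 0.122449, 0.040816, 0.081633, 0.755102, giving H' = 0.804351 (working shown to 6 dp, full precision carried).
Community Y: N=112, proportions 0.151786, 0.258929, 0.044643, 0.455357, 0.089286, giving H' = 1.348746.
Difference = |0.804351 − 1.348746| = 0.544395, i.e. 0.544 to 3 decimal places.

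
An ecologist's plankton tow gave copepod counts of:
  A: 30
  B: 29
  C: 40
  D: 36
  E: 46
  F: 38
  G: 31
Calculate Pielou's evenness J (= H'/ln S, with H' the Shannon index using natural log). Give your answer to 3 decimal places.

0.994

Total N = 30+29+40+36+46+38+31 = 250, so the proportions are 0.12, 0.116, 0.16, 0.144, 0.184, 0.152, 0.124 (working shown to 6 dp, full precision carried).
H' = −Σ pᵢ ln pᵢ = −((-0.254432) + (-0.249883) + (-0.293213) + (-0.279064) + (-0.311479) + (-0.286349) + (-0.258847)) = 1.933266.
With S = 7 species, ln S = 1.945910, so J = 1.933266/1.945910 = 0.993502, i.e. 0.994 to 3 decimal places.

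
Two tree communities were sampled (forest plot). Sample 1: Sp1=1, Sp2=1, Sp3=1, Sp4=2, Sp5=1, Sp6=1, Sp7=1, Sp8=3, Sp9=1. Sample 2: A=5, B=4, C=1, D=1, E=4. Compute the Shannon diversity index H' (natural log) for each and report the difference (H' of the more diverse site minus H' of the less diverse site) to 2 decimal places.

0.66

Sample 1: N=12, proportions 0.0833, 0.0833, 0.0833, 0.1667, 0.0833, 0.0833, 0.0833, 0.25, 0.0833, giving H' = 2.0947 (working shown to 4 dp, full precision carried).
Sample 2: N=15, proportions 0.3333, 0.2667, 0.0667, 0.0667, 0.2667, giving H' = 1.4322.
Difference = |2.0947 − 1.4322| = 0.6625, i.e. 0.66 to 2 decimal places.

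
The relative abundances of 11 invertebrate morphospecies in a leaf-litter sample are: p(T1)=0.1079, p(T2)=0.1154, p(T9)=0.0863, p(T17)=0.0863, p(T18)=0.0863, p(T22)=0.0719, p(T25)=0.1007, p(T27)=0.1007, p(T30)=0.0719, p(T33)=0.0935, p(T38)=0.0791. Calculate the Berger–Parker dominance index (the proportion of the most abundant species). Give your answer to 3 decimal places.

0.115

The largest proportion is 0.1154, i.e. d = 0.115 to 3 decimal places.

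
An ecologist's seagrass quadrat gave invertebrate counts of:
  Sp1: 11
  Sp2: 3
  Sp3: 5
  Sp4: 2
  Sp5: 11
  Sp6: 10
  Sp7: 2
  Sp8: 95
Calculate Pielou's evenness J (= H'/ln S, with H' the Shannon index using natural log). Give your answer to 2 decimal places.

0.57

Total N = 11+3+5+2+11+10+2+95 = 139, so the proportions are 0.0791, 0.0216, 0.036, 0.0144, 0.0791, 0.0719, 0.0144, 0.6835 (working shown to 4 dp, full precision carried).
H' = −Σ pᵢ ln pᵢ = −((-0.2007) + (-0.0828) + (-0.1196) + (-0.0610) + (-0.2007) + (-0.1893) + (-0.0610) + (-0.2601)) = 1.1754.
With S = 8 species, ln S = 2.0794, so J = 1.1754/2.0794 = 0.5652, i.e. 0.57 to 2 decimal places.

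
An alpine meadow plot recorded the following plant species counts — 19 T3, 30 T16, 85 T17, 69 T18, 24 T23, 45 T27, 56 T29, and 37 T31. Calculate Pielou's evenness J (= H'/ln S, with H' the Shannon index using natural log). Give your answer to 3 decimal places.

0.947

Total N = 19+30+85+69+24+45+56+37 = 365, so the proportions are 0.05205, 0.08219, 0.23288, 0.18904, 0.06575, 0.12329, 0.15342, 0.10137 (working shown to 5 dp, full precision carried).
H' = −Σ pᵢ ln pᵢ = −((-0.15385) + (-0.20537) + (-0.33936) + (-0.31490) + (-0.17897) + (-0.25807) + (-0.28760) + (-0.23203)) = 1.97016.
With S = 8 species, ln S = 2.07944, so J = 1.97016/2.07944 = 0.94744, i.e. 0.947 to 3 decimal places.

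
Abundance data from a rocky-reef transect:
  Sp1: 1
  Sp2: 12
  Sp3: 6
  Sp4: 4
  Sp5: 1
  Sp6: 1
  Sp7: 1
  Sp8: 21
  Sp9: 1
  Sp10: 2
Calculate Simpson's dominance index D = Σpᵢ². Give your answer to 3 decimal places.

0.258

Total N = 1+12+6+4+1+1+1+21+1+2 = 50, so the proportions are 0.02, 0.24, 0.12, 0.08, 0.02, 0.02, 0.02, 0.42, 0.02, 0.04 (working shown to 5 dp, full precision carried).
D = 0.02² + 0.24² + 0.12² + 0.08² + 0.02² + 0.02² + 0.02² + 0.42² + 0.02² + 0.04² = 0.00040 + 0.05760 + 0.01440 + 0.00640 + 0.00040 + 0.00040 + 0.00040 + 0.17640 + 0.00040 + 0.00160 = 0.25840.
To 3 decimal places, D = 0.258.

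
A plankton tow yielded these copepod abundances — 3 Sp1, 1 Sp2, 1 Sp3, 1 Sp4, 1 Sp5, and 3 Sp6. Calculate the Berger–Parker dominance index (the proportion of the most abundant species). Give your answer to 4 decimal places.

0.3000

Total N = 3+1+1+1+1+3 = 10, so the proportions are 0.3, 0.1, 0.1, 0.1, 0.1, 0.3 (working shown to 6 dp, full precision carried).
The largest proportion is 0.3, i.e. d = 0.3000 to 4 decimal places.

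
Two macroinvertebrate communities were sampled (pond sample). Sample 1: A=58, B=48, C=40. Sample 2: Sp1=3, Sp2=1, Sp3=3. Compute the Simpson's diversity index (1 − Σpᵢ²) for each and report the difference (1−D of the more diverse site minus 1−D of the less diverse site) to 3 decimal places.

Sample 1: N=146, proportions 0.3972603, 0.3287671, 0.2739726, giving 1−D = 0.6590355 (working shown to 7 dp, full precision carried).
Sample 2: N=7, proportions 0.4285714, 0.1428571, 0.4285714, giving 1−D = 0.6122449.
Difference = |0.6590355 − 0.6122449| = 0.0467906, i.e. 0.047 to 3 decimal places.

0.047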